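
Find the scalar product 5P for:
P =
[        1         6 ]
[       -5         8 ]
5P =
[        5        30 ]
[      -25        40 ]

Scalar multiplication is elementwise: (5P)[i][j] = 5 * P[i][j].
  (5P)[0][0] = 5 * (1) = 5
  (5P)[0][1] = 5 * (6) = 30
  (5P)[1][0] = 5 * (-5) = -25
  (5P)[1][1] = 5 * (8) = 40
5P =
[        5        30 ]
[      -25        40 ]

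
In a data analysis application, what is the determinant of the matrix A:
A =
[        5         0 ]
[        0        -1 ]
det(A) = -5

For a 2×2 matrix [[a, b], [c, d]], det = a*d - b*c.
det(A) = (5)*(-1) - (0)*(0) = -5 - 0 = -5.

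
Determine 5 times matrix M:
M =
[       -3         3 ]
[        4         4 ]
5M =
[      -15        15 ]
[       20        20 ]

Scalar multiplication is elementwise: (5M)[i][j] = 5 * M[i][j].
  (5M)[0][0] = 5 * (-3) = -15
  (5M)[0][1] = 5 * (3) = 15
  (5M)[1][0] = 5 * (4) = 20
  (5M)[1][1] = 5 * (4) = 20
5M =
[      -15        15 ]
[       20        20 ]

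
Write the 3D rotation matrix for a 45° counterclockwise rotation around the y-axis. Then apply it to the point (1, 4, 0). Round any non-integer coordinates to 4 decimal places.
R = [[√2/2, 0, √2/2], [0, 1, 0], [-√2/2, 0, √2/2]]; R·(1, 4, 0) = (0.7071, 4.0000, -0.7071)

Rotation matrix for 45° around y-axis:
cos(45°) = √2/2, sin(45°) = √2/2
R = [[√2/2, 0, √2/2], [0, 1, 0], [-√2/2, 0, √2/2]]
Apply to (1, 4, 0): R·[1, 4, 0]ᵀ = (0.7071, 4.0000, -0.7071)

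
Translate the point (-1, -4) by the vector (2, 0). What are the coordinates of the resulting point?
(1, -4)

Translation by (2, 0):
x' = -1 + 2 = 1
y' = -4 + 0 = -4
Homogeneous matrix: [[1, 0, 2], [0, 1, 0], [0, 0, 1]]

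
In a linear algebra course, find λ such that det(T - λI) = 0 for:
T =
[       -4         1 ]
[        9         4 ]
λ = -5, 5

Solve det(T - λI) = 0. For a 2×2 matrix the characteristic equation is λ² - (trace)λ + det = 0.
trace(T) = a + d = -4 + 4 = 0.
det(T) = a*d - b*c = (-4)*(4) - (1)*(9) = -16 - 9 = -25.
Characteristic equation: λ² - (0)λ + (-25) = 0.
Discriminant = (0)² - 4*(-25) = 0 + 100 = 100.
λ = (0 ± √100) / 2 = (0 ± 10) / 2 = -5, 5.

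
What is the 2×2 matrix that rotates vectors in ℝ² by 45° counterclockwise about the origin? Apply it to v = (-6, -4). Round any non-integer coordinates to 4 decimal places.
R = [[√2/2, -√2/2], [√2/2, √2/2]]; R·v = (-1.4142, -7.0711)

A counterclockwise rotation by angle θ in ℝ² has matrix R(θ) = [[cos θ, -sin θ], [sin θ, cos θ]].
For θ = 45°: cos θ = √2/2, sin θ = √2/2.
R(45°) = [[√2/2, -√2/2], [√2/2, √2/2]].
R·v = [√2/2·-6 + (-√2/2)·-4, √2/2·-6 + √2/2·-4] = (-1.4142, -7.0711).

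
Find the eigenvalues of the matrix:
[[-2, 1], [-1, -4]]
λ = -3 and λ = -3

Characteristic equation: det(A - λI) = 0
λ² - (trace)λ + (det) = 0
λ² - (-6)λ + (9) = 0
λ² + 6λ + 9 = 0
Solving: λ = -3, -3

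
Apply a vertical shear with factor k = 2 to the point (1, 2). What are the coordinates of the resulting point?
(1, 4)

Shear matrix for vertical shear with factor k = 2:
[[1, 0], [2, 1]]
Result: (1, 2) → (1, 4)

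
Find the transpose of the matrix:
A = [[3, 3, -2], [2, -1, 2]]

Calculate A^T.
[[3, 2], [3, -1], [-2, 2]]

The transpose sends entry (i,j) to (j,i); rows become columns.
Row 0 of A: [3, 3, -2] -> column 0 of A^T.
Row 1 of A: [2, -1, 2] -> column 1 of A^T.
A^T = [[3, 2], [3, -1], [-2, 2]]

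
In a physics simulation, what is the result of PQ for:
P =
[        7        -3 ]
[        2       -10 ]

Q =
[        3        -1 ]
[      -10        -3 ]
PQ =
[       51         2 ]
[      106        28 ]

Matrix multiplication: (PQ)[i][j] = sum over k of P[i][k] * Q[k][j].
  (PQ)[0][0] = (7)*(3) + (-3)*(-10) = 51
  (PQ)[0][1] = (7)*(-1) + (-3)*(-3) = 2
  (PQ)[1][0] = (2)*(3) + (-10)*(-10) = 106
  (PQ)[1][1] = (2)*(-1) + (-10)*(-3) = 28
PQ =
[       51         2 ]
[      106        28 ]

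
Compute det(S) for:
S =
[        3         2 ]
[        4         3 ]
det(S) = 1

For a 2×2 matrix [[a, b], [c, d]], det = a*d - b*c.
det(S) = (3)*(3) - (2)*(4) = 9 - 8 = 1.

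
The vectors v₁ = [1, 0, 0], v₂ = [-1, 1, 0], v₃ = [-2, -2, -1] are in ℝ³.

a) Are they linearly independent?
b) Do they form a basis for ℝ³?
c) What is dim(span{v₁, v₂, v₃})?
Yes independent, yes basis, dim = 3

Stack v₁, v₂, v₃ as rows of a 3×3 matrix.
[[1, 0, 0]; [-1, 1, 0]; [-2, -2, -1]] is already lower triangular with nonzero diagonal entries (1, 1, -1), so its determinant is the product of the diagonal entries, det = (1)·(1)·(-1) = -1 ≠ 0, and the rows are linearly independent.
Three linearly independent vectors in ℝ³ form a basis for ℝ³, so dim(span{v₁,v₂,v₃}) = 3.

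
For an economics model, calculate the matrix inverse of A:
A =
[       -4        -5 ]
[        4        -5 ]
det(A) = 40
A⁻¹ =
[     -1/8       1/8 ]
[    -1/10     -1/10 ]

For a 2×2 matrix A = [[a, b], [c, d]] with det(A) ≠ 0, A⁻¹ = (1/det(A)) * [[d, -b], [-c, a]].
det(A) = (-4)*(-5) - (-5)*(4) = 20 + 20 = 40.
A⁻¹ = (1/40) * [[-5, 5], [-4, -4]].
Dividing each entry by 40 and reducing:
A⁻¹ =
[     -1/8       1/8 ]
[    -1/10     -1/10 ]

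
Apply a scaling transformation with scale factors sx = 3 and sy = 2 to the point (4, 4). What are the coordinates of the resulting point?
(12, 8)

Scaling matrix:
[[3, 0], [0, 2]]
Result: (4 × 3, 4 × 2) = (12, 8)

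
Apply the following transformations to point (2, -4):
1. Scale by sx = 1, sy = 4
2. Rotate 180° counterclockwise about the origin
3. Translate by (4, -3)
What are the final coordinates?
(2, 13)

Step 1: Scale → (2, -16)
Step 2: Rotate 180° → (-2, 16)
Step 3: Translate → (2, 13)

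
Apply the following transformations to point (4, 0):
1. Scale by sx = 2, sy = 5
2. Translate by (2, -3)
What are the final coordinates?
(10, -3)

Step 1: Scale (4, 0) by (sx, sy) = (2, 5) → (8, 0)
Step 2: Translate by (2, -3) → (10, -3)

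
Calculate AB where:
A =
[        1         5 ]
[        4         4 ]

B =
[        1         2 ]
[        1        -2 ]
AB =
[        6        -8 ]
[        8         0 ]

Matrix multiplication: (AB)[i][j] = sum over k of A[i][k] * B[k][j].
  (AB)[0][0] = (1)*(1) + (5)*(1) = 6
  (AB)[0][1] = (1)*(2) + (5)*(-2) = -8
  (AB)[1][0] = (4)*(1) + (4)*(1) = 8
  (AB)[1][1] = (4)*(2) + (4)*(-2) = 0
AB =
[        6        -8 ]
[        8         0 ]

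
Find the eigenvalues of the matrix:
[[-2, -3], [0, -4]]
λ = -4 and λ = -2

Characteristic equation: det(A - λI) = 0
λ² - (trace)λ + (det) = 0
λ² - (-6)λ + (8) = 0
λ² + 6λ + 8 = 0
Solving: λ = -4, -2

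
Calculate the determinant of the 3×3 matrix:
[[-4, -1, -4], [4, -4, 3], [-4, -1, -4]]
0

Expansion along first row:
det = -4·det([[-4,3],[-1,-4]]) - -1·det([[4,3],[-4,-4]]) + -4·det([[4,-4],[-4,-1]])
    = -4·(-4·-4 - 3·-1) - -1·(4·-4 - 3·-4) + -4·(4·-1 - -4·-4)
    = -4·19 - -1·-4 + -4·-20
    = -76 + -4 + 80 = 0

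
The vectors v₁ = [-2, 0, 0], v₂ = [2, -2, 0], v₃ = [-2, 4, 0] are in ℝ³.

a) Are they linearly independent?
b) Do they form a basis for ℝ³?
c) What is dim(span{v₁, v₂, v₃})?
Not independent, not a basis, dim(span) = 2

Check whether v₃ can be written as a linear combination of v₁ and v₂.
v₃ = (-1)·v₁ + (-2)·v₂ = [-2, 4, 0], so the three vectors are linearly dependent.
Thus they do not form a basis for ℝ³, and dim(span{v₁, v₂, v₃}) = 2 (spanned by v₁ and v₂).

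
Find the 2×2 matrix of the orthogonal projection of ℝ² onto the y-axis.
[[0, 0], [0, 1]]

The orthogonal projection onto the line spanned by a nonzero vector u = (a, b) has matrix P = (u uᵀ) / (uᵀ u) = (1/(a² + b²)) · [[a², ab], [ab, b²]].
Here u = (0, 1), so a² + b² = 0 + 1 = 1.
P = (1/1) · [[0, 0], [0, 1]] = [[0, 0], [0, 1]].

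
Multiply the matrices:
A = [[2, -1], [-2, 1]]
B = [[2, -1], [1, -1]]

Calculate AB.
[[3, -1], [-3, 1]]

Each entry (i,j) of AB = sum over k of A[i][k]*B[k][j].
(AB)[0][0] = (2)*(2) + (-1)*(1) = 3
(AB)[0][1] = (2)*(-1) + (-1)*(-1) = -1
(AB)[1][0] = (-2)*(2) + (1)*(1) = -3
(AB)[1][1] = (-2)*(-1) + (1)*(-1) = 1
AB = [[3, -1], [-3, 1]]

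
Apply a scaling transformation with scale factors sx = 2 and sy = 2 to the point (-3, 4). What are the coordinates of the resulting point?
(-6, 8)

Scaling matrix:
[[2, 0], [0, 2]]
Result: (-3 × 2, 4 × 2) = (-6, 8)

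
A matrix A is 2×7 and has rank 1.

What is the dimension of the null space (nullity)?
6

The rank-nullity theorem for an m×n matrix states:
rank(A) + nullity(A) = n (the number of columns).
Here n = 7 and rank(A) = 1, so nullity(A) = 7 - 1 = 6.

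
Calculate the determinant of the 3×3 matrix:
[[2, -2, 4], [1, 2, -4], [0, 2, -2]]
12

Expansion along first row:
det = 2·det([[2,-4],[2,-2]]) - -2·det([[1,-4],[0,-2]]) + 4·det([[1,2],[0,2]])
    = 2·(2·-2 - -4·2) - -2·(1·-2 - -4·0) + 4·(1·2 - 2·0)
    = 2·4 - -2·-2 + 4·2
    = 8 + -4 + 8 = 12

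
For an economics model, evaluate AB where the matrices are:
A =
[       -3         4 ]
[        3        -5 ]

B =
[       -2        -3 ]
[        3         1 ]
AB =
[       18        13 ]
[      -21       -14 ]

Matrix multiplication: (AB)[i][j] = sum over k of A[i][k] * B[k][j].
  (AB)[0][0] = (-3)*(-2) + (4)*(3) = 18
  (AB)[0][1] = (-3)*(-3) + (4)*(1) = 13
  (AB)[1][0] = (3)*(-2) + (-5)*(3) = -21
  (AB)[1][1] = (3)*(-3) + (-5)*(1) = -14
AB =
[       18        13 ]
[      -21       -14 ]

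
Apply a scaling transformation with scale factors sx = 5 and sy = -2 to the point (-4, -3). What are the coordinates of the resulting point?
(-20, 6)

Scaling matrix:
[[5, 0], [0, -2]]
Result: (-4 × 5, -3 × -2) = (-20, 6)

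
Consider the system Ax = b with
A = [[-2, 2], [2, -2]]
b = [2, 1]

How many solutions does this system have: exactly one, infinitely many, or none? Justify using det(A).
No solution

det(A) = (-2)*(-2) - (2)*(2) = 0, so A is singular.
The column space of A is span(column 1) = span([-2, 2]).
b = [2, 1] is not a scalar multiple of column 1, so b ∉ column space and the system is inconsistent — no solution.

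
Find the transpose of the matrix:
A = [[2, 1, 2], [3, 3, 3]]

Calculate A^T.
[[2, 3], [1, 3], [2, 3]]

The transpose sends entry (i,j) to (j,i); rows become columns.
Row 0 of A: [2, 1, 2] -> column 0 of A^T.
Row 1 of A: [3, 3, 3] -> column 1 of A^T.
A^T = [[2, 3], [1, 3], [2, 3]]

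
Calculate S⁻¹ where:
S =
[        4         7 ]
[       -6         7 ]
det(S) = 70
S⁻¹ =
[     1/10     -1/10 ]
[     3/35      2/35 ]

For a 2×2 matrix S = [[a, b], [c, d]] with det(S) ≠ 0, S⁻¹ = (1/det(S)) * [[d, -b], [-c, a]].
det(S) = (4)*(7) - (7)*(-6) = 28 + 42 = 70.
S⁻¹ = (1/70) * [[7, -7], [6, 4]].
Dividing each entry by 70 and reducing:
S⁻¹ =
[     1/10     -1/10 ]
[     3/35      2/35 ]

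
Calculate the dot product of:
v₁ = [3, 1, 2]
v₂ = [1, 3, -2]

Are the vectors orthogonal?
2, No

The dot product is the sum of products of corresponding components.
v₁·v₂ = (3)*(1) + (1)*(3) + (2)*(-2) = 3 + 3 - 4 = 2.
Two vectors are orthogonal iff their dot product is 0; here the dot product is 2, so the vectors are not orthogonal.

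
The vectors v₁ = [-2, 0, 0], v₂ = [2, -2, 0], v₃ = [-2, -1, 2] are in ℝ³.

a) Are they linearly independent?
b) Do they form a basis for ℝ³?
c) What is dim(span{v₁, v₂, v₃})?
Yes independent, yes basis, dim = 3

Stack v₁, v₂, v₃ as rows of a 3×3 matrix.
[[-2, 0, 0]; [2, -2, 0]; [-2, -1, 2]] is already lower triangular with nonzero diagonal entries (-2, -2, 2), so its determinant is the product of the diagonal entries, det = (-2)·(-2)·(2) = 8 ≠ 0, and the rows are linearly independent.
Three linearly independent vectors in ℝ³ form a basis for ℝ³, so dim(span{v₁,v₂,v₃}) = 3.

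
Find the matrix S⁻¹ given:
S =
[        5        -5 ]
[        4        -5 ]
det(S) = -5
S⁻¹ =
[        1        -1 ]
[      4/5        -1 ]

For a 2×2 matrix S = [[a, b], [c, d]] with det(S) ≠ 0, S⁻¹ = (1/det(S)) * [[d, -b], [-c, a]].
det(S) = (5)*(-5) - (-5)*(4) = -25 + 20 = -5.
S⁻¹ = (1/-5) * [[-5, 5], [-4, 5]].
Dividing each entry by -5 and reducing:
S⁻¹ =
[        1        -1 ]
[      4/5        -1 ]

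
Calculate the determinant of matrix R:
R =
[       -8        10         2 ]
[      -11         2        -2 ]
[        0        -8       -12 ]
det(R) = -824

Expand along row 0 (cofactor expansion): det(R) = a*(e*i - f*h) - b*(d*i - f*g) + c*(d*h - e*g), where the 3×3 is [[a, b, c], [d, e, f], [g, h, i]].
Minor M_00 = (2)*(-12) - (-2)*(-8) = -24 - 16 = -40.
Minor M_01 = (-11)*(-12) - (-2)*(0) = 132 - 0 = 132.
Minor M_02 = (-11)*(-8) - (2)*(0) = 88 - 0 = 88.
det(R) = (-8)*(-40) - (10)*(132) + (2)*(88) = 320 - 1320 + 176 = -824.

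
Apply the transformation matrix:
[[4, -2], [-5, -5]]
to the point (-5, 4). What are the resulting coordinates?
(-28, 5)

Matrix multiplication:
[[4, -2], [-5, -5]] × [-5, 4]ᵀ
= [4×-5 + -2×4, -5×-5 + -5×4]ᵀ
= [-28.0000, 5.0000]ᵀ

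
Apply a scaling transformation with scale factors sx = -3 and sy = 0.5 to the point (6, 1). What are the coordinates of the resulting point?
(-18, 0.5)

Scaling matrix:
[[-3, 0], [0, 0.50]]
Result: (6 × -3, 1 × 0.5) = (-18, 0.5)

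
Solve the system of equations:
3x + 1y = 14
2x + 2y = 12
x = 4, y = 2

Use elimination (row reduction):
Equation 1: 3x + 1y = 14.
Equation 2: 2x + 2y = 12.
Multiply Eq1 by 2 and Eq2 by 3: 6x + 2y = 28;  6x + 6y = 36.
Subtract: (4)y = 8, so y = 2.
Back-substitute into Eq1: 3x + 1*(2) = 14, so x = 4.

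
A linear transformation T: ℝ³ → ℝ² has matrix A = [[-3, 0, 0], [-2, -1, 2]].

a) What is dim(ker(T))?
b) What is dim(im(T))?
dim(ker) = 1, dim(im) = 2

The two rows are not scalar multiples of one another (no single k satisfies row 2 = k × row 1), so they are linearly independent.
Thus rank(A) = 2.
dim(im(T)) = rank(A) = 2.
By the rank-nullity theorem applied to T: ℝ³ → ℝ², rank(A) + nullity(A) = 3 (the domain dimension), so dim(ker(T)) = 3 - 2 = 1.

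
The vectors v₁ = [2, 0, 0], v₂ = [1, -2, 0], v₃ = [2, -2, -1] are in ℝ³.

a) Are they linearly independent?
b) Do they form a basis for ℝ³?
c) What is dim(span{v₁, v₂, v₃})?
Yes independent, yes basis, dim = 3

Stack v₁, v₂, v₃ as rows of a 3×3 matrix.
[[2, 0, 0]; [1, -2, 0]; [2, -2, -1]] is already lower triangular with nonzero diagonal entries (2, -2, -1), so its determinant is the product of the diagonal entries, det = (2)·(-2)·(-1) = 4 ≠ 0, and the rows are linearly independent.
Three linearly independent vectors in ℝ³ form a basis for ℝ³, so dim(span{v₁,v₂,v₃}) = 3.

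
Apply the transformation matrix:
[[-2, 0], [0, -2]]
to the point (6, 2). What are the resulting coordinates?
(-12, -4)

Matrix multiplication:
[[-2, 0], [0, -2]] × [6, 2]ᵀ
= [-2×6 + 0×2, 0×6 + -2×2]ᵀ
= [-12.0000, -4.0000]ᵀ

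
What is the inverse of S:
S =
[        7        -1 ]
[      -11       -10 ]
det(S) = -81
S⁻¹ =
[    10/81     -1/81 ]
[   -11/81     -7/81 ]

For a 2×2 matrix S = [[a, b], [c, d]] with det(S) ≠ 0, S⁻¹ = (1/det(S)) * [[d, -b], [-c, a]].
det(S) = (7)*(-10) - (-1)*(-11) = -70 - 11 = -81.
S⁻¹ = (1/-81) * [[-10, 1], [11, 7]].
Dividing each entry by -81 and reducing:
S⁻¹ =
[    10/81     -1/81 ]
[   -11/81     -7/81 ]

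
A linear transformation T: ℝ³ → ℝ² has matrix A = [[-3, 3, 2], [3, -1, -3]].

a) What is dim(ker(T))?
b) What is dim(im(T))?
dim(ker) = 1, dim(im) = 2

The two rows are not scalar multiples of one another (no single k satisfies row 2 = k × row 1), so they are linearly independent.
Thus rank(A) = 2.
dim(im(T)) = rank(A) = 2.
By the rank-nullity theorem applied to T: ℝ³ → ℝ², rank(A) + nullity(A) = 3 (the domain dimension), so dim(ker(T)) = 3 - 2 = 1.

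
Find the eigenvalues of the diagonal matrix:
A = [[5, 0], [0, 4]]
λ₁ = 5, λ₂ = 4

The characteristic polynomial of A is det(A - λI) = (5 - λ)(4 - λ) = 0.
The roots are λ = 5 and λ = 4, so the eigenvalues are the diagonal entries.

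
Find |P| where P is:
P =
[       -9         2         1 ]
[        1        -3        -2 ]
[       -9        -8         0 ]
det(P) = 145

Expand along row 0 (cofactor expansion): det(P) = a*(e*i - f*h) - b*(d*i - f*g) + c*(d*h - e*g), where the 3×3 is [[a, b, c], [d, e, f], [g, h, i]].
Minor M_00 = (-3)*(0) - (-2)*(-8) = 0 - 16 = -16.
Minor M_01 = (1)*(0) - (-2)*(-9) = 0 - 18 = -18.
Minor M_02 = (1)*(-8) - (-3)*(-9) = -8 - 27 = -35.
det(P) = (-9)*(-16) - (2)*(-18) + (1)*(-35) = 144 + 36 - 35 = 145.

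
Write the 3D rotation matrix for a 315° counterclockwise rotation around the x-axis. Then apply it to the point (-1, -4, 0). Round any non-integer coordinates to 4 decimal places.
R = [[1, 0, 0], [0, √2/2, √2/2], [0, -√2/2, √2/2]]; R·(-1, -4, 0) = (-1.0000, -2.8284, 2.8284)

Rotation matrix for 315° around x-axis:
cos(315°) = √2/2, sin(315°) = -√2/2
R = [[1, 0, 0], [0, √2/2, √2/2], [0, -√2/2, √2/2]]
Apply to (-1, -4, 0): R·[-1, -4, 0]ᵀ = (-1.0000, -2.8284, 2.8284)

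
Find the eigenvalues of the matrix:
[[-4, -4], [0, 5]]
λ = -4 and λ = 5

Characteristic equation: det(A - λI) = 0
λ² - (trace)λ + (det) = 0
λ² - (1)λ + (-20) = 0
λ² - 1λ - 20 = 0
Solving: λ = -4, 5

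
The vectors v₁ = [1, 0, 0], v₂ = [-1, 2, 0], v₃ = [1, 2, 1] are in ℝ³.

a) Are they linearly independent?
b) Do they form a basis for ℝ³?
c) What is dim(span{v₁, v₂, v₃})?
Yes independent, yes basis, dim = 3

Stack v₁, v₂, v₃ as rows of a 3×3 matrix.
[[1, 0, 0]; [-1, 2, 0]; [1, 2, 1]] is already lower triangular with nonzero diagonal entries (1, 2, 1), so its determinant is the product of the diagonal entries, det = (1)·(2)·(1) = 2 ≠ 0, and the rows are linearly independent.
Three linearly independent vectors in ℝ³ form a basis for ℝ³, so dim(span{v₁,v₂,v₃}) = 3.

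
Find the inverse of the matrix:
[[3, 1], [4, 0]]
[[0, 1/4], [1, -3/4]]

For [[a,b],[c,d]], inverse = (1/det)·[[d,-b],[-c,a]]
det = 3·0 - 1·4 = -4
Inverse = (1/-4)·[[0, -1], [-4, 3]]
        = [[0, 1/4], [1, -3/4]]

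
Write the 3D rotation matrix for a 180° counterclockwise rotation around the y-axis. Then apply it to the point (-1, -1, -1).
R = [[-1, 0, 0], [0, 1, 0], [0, 0, -1]]; R·(-1, -1, -1) = (1, -1, 1)

Rotation matrix for 180° around y-axis:
cos(180°) = -1, sin(180°) = 0
R = [[-1, 0, 0], [0, 1, 0], [0, 0, -1]]
Apply to (-1, -1, -1): R·[-1, -1, -1]ᵀ = (1, -1, 1)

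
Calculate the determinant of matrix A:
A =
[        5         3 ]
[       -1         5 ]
det(A) = 28

For a 2×2 matrix [[a, b], [c, d]], det = a*d - b*c.
det(A) = (5)*(5) - (3)*(-1) = 25 + 3 = 28.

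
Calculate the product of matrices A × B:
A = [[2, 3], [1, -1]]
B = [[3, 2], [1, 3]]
[[9, 13], [2, -1]]

Matrix multiplication:
C[0][0] = 2×3 + 3×1 = 9
C[0][1] = 2×2 + 3×3 = 13
C[1][0] = 1×3 + -1×1 = 2
C[1][1] = 1×2 + -1×3 = -1
Result: [[9, 13], [2, -1]]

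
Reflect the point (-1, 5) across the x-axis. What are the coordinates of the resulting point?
(-1, -5)

Reflection across x-axis: (-1, 5) → (-1, -5)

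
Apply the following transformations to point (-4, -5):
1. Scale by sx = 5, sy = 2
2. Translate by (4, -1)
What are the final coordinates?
(-16, -11)

Step 1: Scale (-4, -5) by (sx, sy) = (5, 2) → (-20, -10)
Step 2: Translate by (4, -1) → (-16, -11)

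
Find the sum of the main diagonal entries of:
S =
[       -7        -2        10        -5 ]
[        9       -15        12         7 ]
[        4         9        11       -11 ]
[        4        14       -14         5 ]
tr(S) = -7 - 15 + 11 + 5 = -6

The trace of a square matrix is the sum of its diagonal entries.
Diagonal entries of S: S[0][0] = -7, S[1][1] = -15, S[2][2] = 11, S[3][3] = 5.
tr(S) = -7 - 15 + 11 + 5 = -6.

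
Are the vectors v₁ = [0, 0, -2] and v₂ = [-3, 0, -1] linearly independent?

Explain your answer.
Yes, linearly independent

Two vectors are linearly dependent iff one is a scalar multiple of the other.
No single scalar k satisfies v₂ = k·v₁ (the ratios of corresponding entries disagree), so v₁ and v₂ are linearly independent.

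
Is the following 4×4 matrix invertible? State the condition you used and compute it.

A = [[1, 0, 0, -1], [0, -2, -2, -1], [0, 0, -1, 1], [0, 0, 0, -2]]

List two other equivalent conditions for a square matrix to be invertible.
Yes, invertible; det(A) = -4 ≠ 0. Equivalent conditions: rank(A) = 4; Ax = 0 has only the trivial solution; 0 is not an eigenvalue; the columns of A are linearly independent.

To check invertibility, compute det(A).
The given matrix is triangular, so det(A) equals the product of its diagonal entries = -4 ≠ 0.
Since det(A) ≠ 0, A is invertible.
Equivalent conditions for a square matrix A to be invertible:
- rank(A) = 4 (full rank).
- The homogeneous system Ax = 0 has only the trivial solution x = 0.
- 0 is not an eigenvalue of A.
- The columns (equivalently rows) of A are linearly independent.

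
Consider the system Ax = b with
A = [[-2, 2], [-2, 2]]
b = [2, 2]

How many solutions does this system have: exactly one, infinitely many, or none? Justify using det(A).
Infinitely many solutions

det(A) = (-2)*(2) - (2)*(-2) = 0, so A is singular (column 2 is -1 times column 1).
b = [2, 2] = -1 * column 1 of A, so b lies in the column space of A.
A singular matrix whose right-hand side is in its column space gives a 1-parameter family of solutions — infinitely many.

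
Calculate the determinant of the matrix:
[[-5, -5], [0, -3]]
15

For a 2×2 matrix [[a, b], [c, d]], det = ad - bc
det = (-5)(-3) - (-5)(0) = 15 - 0 = 15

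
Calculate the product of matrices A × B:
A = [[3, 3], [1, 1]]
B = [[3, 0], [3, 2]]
[[18, 6], [6, 2]]

Matrix multiplication:
C[0][0] = 3×3 + 3×3 = 18
C[0][1] = 3×0 + 3×2 = 6
C[1][0] = 1×3 + 1×3 = 6
C[1][1] = 1×0 + 1×2 = 2
Result: [[18, 6], [6, 2]]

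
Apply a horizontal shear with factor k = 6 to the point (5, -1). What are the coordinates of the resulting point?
(-1, -1)

Shear matrix for horizontal shear with factor k = 6:
[[1, 6], [0, 1]]
Result: (5, -1) → (-1, -1)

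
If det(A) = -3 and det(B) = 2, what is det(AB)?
-6

Use the multiplicative property of determinants: det(AB) = det(A)*det(B).
det(AB) = (-3)*(2) = -6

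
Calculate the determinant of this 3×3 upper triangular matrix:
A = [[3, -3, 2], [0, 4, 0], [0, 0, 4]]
48

The determinant of a triangular matrix is the product of its diagonal entries (the off-diagonal entries above the diagonal do not affect it).
det(A) = (3) * (4) * (4) = 48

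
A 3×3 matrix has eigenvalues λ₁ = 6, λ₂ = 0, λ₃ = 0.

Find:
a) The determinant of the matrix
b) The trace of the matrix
det = 0, trace = 6

Two standard eigenvalue identities:
- det(A) equals the product of the eigenvalues (counted with multiplicity).
- trace(A) equals the sum of the eigenvalues.
det(A) = (6)*(0)*(0) = 0.
trace(A) = 6 + 0 + 0 = 6.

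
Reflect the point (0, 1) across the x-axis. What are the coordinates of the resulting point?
(0, -1)

Reflection across x-axis: (0, 1) → (0, -1)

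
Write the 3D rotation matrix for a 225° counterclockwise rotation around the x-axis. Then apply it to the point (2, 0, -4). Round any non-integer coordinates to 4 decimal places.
R = [[1, 0, 0], [0, -√2/2, √2/2], [0, -√2/2, -√2/2]]; R·(2, 0, -4) = (2.0000, -2.8284, 2.8284)

Rotation matrix for 225° around x-axis:
cos(225°) = -√2/2, sin(225°) = -√2/2
R = [[1, 0, 0], [0, -√2/2, √2/2], [0, -√2/2, -√2/2]]
Apply to (2, 0, -4): R·[2, 0, -4]ᵀ = (2.0000, -2.8284, 2.8284)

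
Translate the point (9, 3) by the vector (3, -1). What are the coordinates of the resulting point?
(12, 2)

Translation by (3, -1):
x' = 9 + 3 = 12
y' = 3 + -1 = 2
Homogeneous matrix: [[1, 0, 3], [0, 1, -1], [0, 0, 1]]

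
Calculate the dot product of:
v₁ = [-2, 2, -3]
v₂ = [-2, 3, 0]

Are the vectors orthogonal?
10, No

The dot product is the sum of products of corresponding components.
v₁·v₂ = (-2)*(-2) + (2)*(3) + (-3)*(0) = 4 + 6 + 0 = 10.
Two vectors are orthogonal iff their dot product is 0; here the dot product is 10, so the vectors are not orthogonal.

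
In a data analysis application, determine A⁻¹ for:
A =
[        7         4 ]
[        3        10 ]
det(A) = 58
A⁻¹ =
[     5/29     -2/29 ]
[    -3/58      7/58 ]

For a 2×2 matrix A = [[a, b], [c, d]] with det(A) ≠ 0, A⁻¹ = (1/det(A)) * [[d, -b], [-c, a]].
det(A) = (7)*(10) - (4)*(3) = 70 - 12 = 58.
A⁻¹ = (1/58) * [[10, -4], [-3, 7]].
Dividing each entry by 58 and reducing:
A⁻¹ =
[     5/29     -2/29 ]
[    -3/58      7/58 ]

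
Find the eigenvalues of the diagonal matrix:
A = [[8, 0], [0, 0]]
λ₁ = 8, λ₂ = 0

The characteristic polynomial of A is det(A - λI) = (8 - λ)(0 - λ) = 0.
The roots are λ = 8 and λ = 0, so the eigenvalues are the diagonal entries.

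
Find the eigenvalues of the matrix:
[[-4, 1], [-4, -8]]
λ = -6 and λ = -6

Characteristic equation: det(A - λI) = 0
λ² - (trace)λ + (det) = 0
λ² - (-12)λ + (36) = 0
λ² + 12λ + 36 = 0
Solving: λ = -6, -6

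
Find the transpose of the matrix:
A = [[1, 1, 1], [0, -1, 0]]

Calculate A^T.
[[1, 0], [1, -1], [1, 0]]

The transpose sends entry (i,j) to (j,i); rows become columns.
Row 0 of A: [1, 1, 1] -> column 0 of A^T.
Row 1 of A: [0, -1, 0] -> column 1 of A^T.
A^T = [[1, 0], [1, -1], [1, 0]]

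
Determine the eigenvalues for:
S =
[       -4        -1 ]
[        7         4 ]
λ = -3, 3

Solve det(S - λI) = 0. For a 2×2 matrix the characteristic equation is λ² - (trace)λ + det = 0.
trace(S) = a + d = -4 + 4 = 0.
det(S) = a*d - b*c = (-4)*(4) - (-1)*(7) = -16 + 7 = -9.
Characteristic equation: λ² - (0)λ + (-9) = 0.
Discriminant = (0)² - 4*(-9) = 0 + 36 = 36.
λ = (0 ± √36) / 2 = (0 ± 6) / 2 = -3, 3.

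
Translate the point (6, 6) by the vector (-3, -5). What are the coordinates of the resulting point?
(3, 1)

Translation by (-3, -5):
x' = 6 + -3 = 3
y' = 6 + -5 = 1
Homogeneous matrix: [[1, 0, -3], [0, 1, -5], [0, 0, 1]]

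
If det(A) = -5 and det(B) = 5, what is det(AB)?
-25

Use the multiplicative property of determinants: det(AB) = det(A)*det(B).
det(AB) = (-5)*(5) = -25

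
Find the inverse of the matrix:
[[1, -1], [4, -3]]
[[-3, 1], [-4, 1]]

For [[a,b],[c,d]], inverse = (1/det)·[[d,-b],[-c,a]]
det = 1·-3 - -1·4 = 1
Inverse = (1/1)·[[-3, 1], [-4, 1]]
        = [[-3, 1], [-4, 1]]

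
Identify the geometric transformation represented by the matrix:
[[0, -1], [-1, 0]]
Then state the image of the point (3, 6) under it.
reflection across the line y = -x; image of (3, 6) is (-6, -3)

This is a symmetric orthogonal matrix with determinant -1, which characterizes a reflection in ℝ².
The matrix [[0, -1], [-1, 0]] represents: reflection across the line y = -x.
Applying it to (3, 6): [0·3 + -1·6, -1·3 + 0·6] = (-6, -3).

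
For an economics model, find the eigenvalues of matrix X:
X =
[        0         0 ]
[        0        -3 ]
λ = -3, 0

Solve det(X - λI) = 0. For a 2×2 matrix the characteristic equation is λ² - (trace)λ + det = 0.
trace(X) = a + d = 0 - 3 = -3.
det(X) = a*d - b*c = (0)*(-3) - (0)*(0) = 0 - 0 = 0.
Characteristic equation: λ² - (-3)λ + (0) = 0.
Discriminant = (-3)² - 4*(0) = 9 - 0 = 9.
λ = (-3 ± √9) / 2 = (-3 ± 3) / 2 = -3, 0.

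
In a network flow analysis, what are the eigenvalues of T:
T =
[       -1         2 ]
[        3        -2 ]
λ = -4, 1

Solve det(T - λI) = 0. For a 2×2 matrix the characteristic equation is λ² - (trace)λ + det = 0.
trace(T) = a + d = -1 - 2 = -3.
det(T) = a*d - b*c = (-1)*(-2) - (2)*(3) = 2 - 6 = -4.
Characteristic equation: λ² - (-3)λ + (-4) = 0.
Discriminant = (-3)² - 4*(-4) = 9 + 16 = 25.
λ = (-3 ± √25) / 2 = (-3 ± 5) / 2 = -4, 1.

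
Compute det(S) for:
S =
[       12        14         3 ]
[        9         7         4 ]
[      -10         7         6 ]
det(S) = -749

Expand along row 0 (cofactor expansion): det(S) = a*(e*i - f*h) - b*(d*i - f*g) + c*(d*h - e*g), where the 3×3 is [[a, b, c], [d, e, f], [g, h, i]].
Minor M_00 = (7)*(6) - (4)*(7) = 42 - 28 = 14.
Minor M_01 = (9)*(6) - (4)*(-10) = 54 + 40 = 94.
Minor M_02 = (9)*(7) - (7)*(-10) = 63 + 70 = 133.
det(S) = (12)*(14) - (14)*(94) + (3)*(133) = 168 - 1316 + 399 = -749.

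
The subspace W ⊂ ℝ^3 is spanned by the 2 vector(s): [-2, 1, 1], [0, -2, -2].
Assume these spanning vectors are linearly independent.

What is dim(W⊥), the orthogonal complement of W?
dim(W⊥) = 1

For any subspace W of ℝ^n, dim(W) + dim(W⊥) = n (the whole-space dimension).
Here the given 2 vectors are linearly independent, so dim(W) = 2.
Thus dim(W⊥) = n - dim(W) = 3 - 2 = 1.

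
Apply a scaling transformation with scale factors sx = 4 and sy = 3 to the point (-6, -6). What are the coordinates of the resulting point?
(-24, -18)

Scaling matrix:
[[4, 0], [0, 3]]
Result: (-6 × 4, -6 × 3) = (-24, -18)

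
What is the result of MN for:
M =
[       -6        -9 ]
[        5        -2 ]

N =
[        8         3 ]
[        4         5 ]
MN =
[      -84       -63 ]
[       32         5 ]

Matrix multiplication: (MN)[i][j] = sum over k of M[i][k] * N[k][j].
  (MN)[0][0] = (-6)*(8) + (-9)*(4) = -84
  (MN)[0][1] = (-6)*(3) + (-9)*(5) = -63
  (MN)[1][0] = (5)*(8) + (-2)*(4) = 32
  (MN)[1][1] = (5)*(3) + (-2)*(5) = 5
MN =
[      -84       -63 ]
[       32         5 ]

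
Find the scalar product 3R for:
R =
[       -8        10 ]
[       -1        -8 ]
3R =
[      -24        30 ]
[       -3       -24 ]

Scalar multiplication is elementwise: (3R)[i][j] = 3 * R[i][j].
  (3R)[0][0] = 3 * (-8) = -24
  (3R)[0][1] = 3 * (10) = 30
  (3R)[1][0] = 3 * (-1) = -3
  (3R)[1][1] = 3 * (-8) = -24
3R =
[      -24        30 ]
[       -3       -24 ]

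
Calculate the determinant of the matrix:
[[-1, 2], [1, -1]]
-1

For a 2×2 matrix [[a, b], [c, d]], det = ad - bc
det = (-1)(-1) - (2)(1) = 1 - 2 = -1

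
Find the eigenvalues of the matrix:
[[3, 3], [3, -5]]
λ = -6 and λ = 4

Characteristic equation: det(A - λI) = 0
λ² - (trace)λ + (det) = 0
λ² - (-2)λ + (-24) = 0
λ² + 2λ - 24 = 0
Solving: λ = -6, 4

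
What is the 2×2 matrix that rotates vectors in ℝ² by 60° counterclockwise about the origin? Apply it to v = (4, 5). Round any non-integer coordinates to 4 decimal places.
R = [[1/2, -√3/2], [√3/2, 1/2]]; R·v = (-2.3301, 5.9641)

A counterclockwise rotation by angle θ in ℝ² has matrix R(θ) = [[cos θ, -sin θ], [sin θ, cos θ]].
For θ = 60°: cos θ = 1/2, sin θ = √3/2.
R(60°) = [[1/2, -√3/2], [√3/2, 1/2]].
R·v = [1/2·4 + (-√3/2)·5, √3/2·4 + 1/2·5] = (-2.3301, 5.9641).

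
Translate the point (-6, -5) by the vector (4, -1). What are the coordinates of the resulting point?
(-2, -6)

Translation by (4, -1):
x' = -6 + 4 = -2
y' = -5 + -1 = -6
Homogeneous matrix: [[1, 0, 4], [0, 1, -1], [0, 0, 1]]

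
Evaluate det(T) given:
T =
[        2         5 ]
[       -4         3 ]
det(T) = 26

For a 2×2 matrix [[a, b], [c, d]], det = a*d - b*c.
det(T) = (2)*(3) - (5)*(-4) = 6 + 20 = 26.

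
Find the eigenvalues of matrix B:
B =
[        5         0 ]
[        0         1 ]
λ = 1, 5

Solve det(B - λI) = 0. For a 2×2 matrix the characteristic equation is λ² - (trace)λ + det = 0.
trace(B) = a + d = 5 + 1 = 6.
det(B) = a*d - b*c = (5)*(1) - (0)*(0) = 5 - 0 = 5.
Characteristic equation: λ² - (6)λ + (5) = 0.
Discriminant = (6)² - 4*(5) = 36 - 20 = 16.
λ = (6 ± √16) / 2 = (6 ± 4) / 2 = 1, 5.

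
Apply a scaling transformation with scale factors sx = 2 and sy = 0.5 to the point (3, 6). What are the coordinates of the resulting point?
(6, 3.0)

Scaling matrix:
[[2, 0], [0, 0.50]]
Result: (3 × 2, 6 × 0.5) = (6, 3.0)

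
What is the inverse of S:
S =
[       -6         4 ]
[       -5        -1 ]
det(S) = 26
S⁻¹ =
[    -1/26     -2/13 ]
[     5/26     -3/13 ]

For a 2×2 matrix S = [[a, b], [c, d]] with det(S) ≠ 0, S⁻¹ = (1/det(S)) * [[d, -b], [-c, a]].
det(S) = (-6)*(-1) - (4)*(-5) = 6 + 20 = 26.
S⁻¹ = (1/26) * [[-1, -4], [5, -6]].
Dividing each entry by 26 and reducing:
S⁻¹ =
[    -1/26     -2/13 ]
[     5/26     -3/13 ]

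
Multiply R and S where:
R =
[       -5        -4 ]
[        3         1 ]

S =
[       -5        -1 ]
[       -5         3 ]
RS =
[       45        -7 ]
[      -20         0 ]

Matrix multiplication: (RS)[i][j] = sum over k of R[i][k] * S[k][j].
  (RS)[0][0] = (-5)*(-5) + (-4)*(-5) = 45
  (RS)[0][1] = (-5)*(-1) + (-4)*(3) = -7
  (RS)[1][0] = (3)*(-5) + (1)*(-5) = -20
  (RS)[1][1] = (3)*(-1) + (1)*(3) = 0
RS =
[       45        -7 ]
[      -20         0 ]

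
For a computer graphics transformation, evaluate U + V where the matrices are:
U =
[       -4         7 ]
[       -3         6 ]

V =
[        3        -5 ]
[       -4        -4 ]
U + V =
[       -1         2 ]
[       -7         2 ]

Matrix addition is elementwise: (U+V)[i][j] = U[i][j] + V[i][j].
  (U+V)[0][0] = (-4) + (3) = -1
  (U+V)[0][1] = (7) + (-5) = 2
  (U+V)[1][0] = (-3) + (-4) = -7
  (U+V)[1][1] = (6) + (-4) = 2
U + V =
[       -1         2 ]
[       -7         2 ]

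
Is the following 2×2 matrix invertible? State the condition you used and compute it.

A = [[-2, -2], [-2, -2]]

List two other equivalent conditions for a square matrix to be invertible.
No, not invertible; det(A) = 0 (two rows are equal, so the rows are linearly dependent). Equivalent conditions (failing for this A): rank(A) < 2; Ax = 0 has non-trivial solutions; 0 is an eigenvalue; the columns are linearly dependent.

To check invertibility, compute det(A).
In this matrix, row 0 and the last row are identical, so one row is a scalar multiple of another and the rows are linearly dependent.
A matrix with linearly dependent rows has det = 0 and is not invertible.
Equivalent failed conditions:
- rank(A) < 2.
- Ax = 0 has non-trivial solutions.
- 0 is an eigenvalue.
- The columns are linearly dependent.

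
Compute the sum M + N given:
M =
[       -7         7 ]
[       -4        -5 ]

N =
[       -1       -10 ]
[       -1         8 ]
M + N =
[       -8        -3 ]
[       -5         3 ]

Matrix addition is elementwise: (M+N)[i][j] = M[i][j] + N[i][j].
  (M+N)[0][0] = (-7) + (-1) = -8
  (M+N)[0][1] = (7) + (-10) = -3
  (M+N)[1][0] = (-4) + (-1) = -5
  (M+N)[1][1] = (-5) + (8) = 3
M + N =
[       -8        -3 ]
[       -5         3 ]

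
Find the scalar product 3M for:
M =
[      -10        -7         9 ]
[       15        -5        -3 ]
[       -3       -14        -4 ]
3M =
[      -30       -21        27 ]
[       45       -15        -9 ]
[       -9       -42       -12 ]

Scalar multiplication is elementwise: (3M)[i][j] = 3 * M[i][j].
  (3M)[0][0] = 3 * (-10) = -30
  (3M)[0][1] = 3 * (-7) = -21
  (3M)[0][2] = 3 * (9) = 27
  (3M)[1][0] = 3 * (15) = 45
  (3M)[1][1] = 3 * (-5) = -15
  (3M)[1][2] = 3 * (-3) = -9
  (3M)[2][0] = 3 * (-3) = -9
  (3M)[2][1] = 3 * (-14) = -42
  (3M)[2][2] = 3 * (-4) = -12
3M =
[      -30       -21        27 ]
[       45       -15        -9 ]
[       -9       -42       -12 ]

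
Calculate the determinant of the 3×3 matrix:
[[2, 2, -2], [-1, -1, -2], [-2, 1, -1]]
18

Expansion along first row:
det = 2·det([[-1,-2],[1,-1]]) - 2·det([[-1,-2],[-2,-1]]) + -2·det([[-1,-1],[-2,1]])
    = 2·(-1·-1 - -2·1) - 2·(-1·-1 - -2·-2) + -2·(-1·1 - -1·-2)
    = 2·3 - 2·-3 + -2·-3
    = 6 + 6 + 6 = 18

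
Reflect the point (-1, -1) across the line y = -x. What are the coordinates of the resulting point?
(1, 1)

Reflection across line y = -x: (-1, -1) → (1, 1)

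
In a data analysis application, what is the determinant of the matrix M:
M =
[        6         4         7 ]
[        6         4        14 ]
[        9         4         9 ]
det(M) = 84

Expand along row 0 (cofactor expansion): det(M) = a*(e*i - f*h) - b*(d*i - f*g) + c*(d*h - e*g), where the 3×3 is [[a, b, c], [d, e, f], [g, h, i]].
Minor M_00 = (4)*(9) - (14)*(4) = 36 - 56 = -20.
Minor M_01 = (6)*(9) - (14)*(9) = 54 - 126 = -72.
Minor M_02 = (6)*(4) - (4)*(9) = 24 - 36 = -12.
det(M) = (6)*(-20) - (4)*(-72) + (7)*(-12) = -120 + 288 - 84 = 84.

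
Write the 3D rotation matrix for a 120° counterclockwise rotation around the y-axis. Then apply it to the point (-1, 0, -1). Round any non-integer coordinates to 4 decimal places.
R = [[-1/2, 0, √3/2], [0, 1, 0], [-√3/2, 0, -1/2]]; R·(-1, 0, -1) = (-0.3660, 0.0000, 1.3660)

Rotation matrix for 120° around y-axis:
cos(120°) = -1/2, sin(120°) = √3/2
R = [[-1/2, 0, √3/2], [0, 1, 0], [-√3/2, 0, -1/2]]
Apply to (-1, 0, -1): R·[-1, 0, -1]ᵀ = (-0.3660, 0.0000, 1.3660)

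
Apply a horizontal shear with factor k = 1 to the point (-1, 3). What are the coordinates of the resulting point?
(2, 3)

Shear matrix for horizontal shear with factor k = 1:
[[1, 1], [0, 1]]
Result: (-1, 3) → (2, 3)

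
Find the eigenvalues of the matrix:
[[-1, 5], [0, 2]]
λ = -1 and λ = 2

Characteristic equation: det(A - λI) = 0
λ² - (trace)λ + (det) = 0
λ² - (1)λ + (-2) = 0
λ² - 1λ - 2 = 0
Solving: λ = -1, 2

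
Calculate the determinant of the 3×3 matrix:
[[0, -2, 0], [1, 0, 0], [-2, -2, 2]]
4

Expansion along first row:
det = 0·det([[0,0],[-2,2]]) - -2·det([[1,0],[-2,2]]) + 0·det([[1,0],[-2,-2]])
    = 0·(0·2 - 0·-2) - -2·(1·2 - 0·-2) + 0·(1·-2 - 0·-2)
    = 0·0 - -2·2 + 0·-2
    = 0 + 4 + 0 = 4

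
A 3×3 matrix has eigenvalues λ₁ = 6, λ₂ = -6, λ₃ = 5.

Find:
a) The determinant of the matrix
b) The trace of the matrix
det = -180, trace = 5

Two standard eigenvalue identities:
- det(A) equals the product of the eigenvalues (counted with multiplicity).
- trace(A) equals the sum of the eigenvalues.
det(A) = (6)*(-6)*(5) = -180.
trace(A) = 6 - 6 + 5 = 5.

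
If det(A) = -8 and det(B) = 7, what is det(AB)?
-56

Use the multiplicative property of determinants: det(AB) = det(A)*det(B).
det(AB) = (-8)*(7) = -56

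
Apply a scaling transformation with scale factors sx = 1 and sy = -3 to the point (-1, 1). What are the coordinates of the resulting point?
(-1, -3)

Scaling matrix:
[[1, 0], [0, -3]]
Result: (-1 × 1, 1 × -3) = (-1, -3)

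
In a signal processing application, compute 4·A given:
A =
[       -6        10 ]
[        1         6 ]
4A =
[      -24        40 ]
[        4        24 ]

Scalar multiplication is elementwise: (4A)[i][j] = 4 * A[i][j].
  (4A)[0][0] = 4 * (-6) = -24
  (4A)[0][1] = 4 * (10) = 40
  (4A)[1][0] = 4 * (1) = 4
  (4A)[1][1] = 4 * (6) = 24
4A =
[      -24        40 ]
[        4        24 ]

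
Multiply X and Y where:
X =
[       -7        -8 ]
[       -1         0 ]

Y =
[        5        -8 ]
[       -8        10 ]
XY =
[       29       -24 ]
[       -5         8 ]

Matrix multiplication: (XY)[i][j] = sum over k of X[i][k] * Y[k][j].
  (XY)[0][0] = (-7)*(5) + (-8)*(-8) = 29
  (XY)[0][1] = (-7)*(-8) + (-8)*(10) = -24
  (XY)[1][0] = (-1)*(5) + (0)*(-8) = -5
  (XY)[1][1] = (-1)*(-8) + (0)*(10) = 8
XY =
[       29       -24 ]
[       -5         8 ]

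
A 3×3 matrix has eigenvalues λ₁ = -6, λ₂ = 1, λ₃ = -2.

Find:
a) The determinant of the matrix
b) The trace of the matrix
det = 12, trace = -7

Two standard eigenvalue identities:
- det(A) equals the product of the eigenvalues (counted with multiplicity).
- trace(A) equals the sum of the eigenvalues.
det(A) = (-6)*(1)*(-2) = 12.
trace(A) = -6 + 1 - 2 = -7.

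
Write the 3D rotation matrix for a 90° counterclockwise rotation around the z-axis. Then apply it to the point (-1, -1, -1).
R = [[0, -1, 0], [1, 0, 0], [0, 0, 1]]; R·(-1, -1, -1) = (1, -1, -1)

Rotation matrix for 90° around z-axis:
cos(90°) = 0, sin(90°) = 1
R = [[0, -1, 0], [1, 0, 0], [0, 0, 1]]
Apply to (-1, -1, -1): R·[-1, -1, -1]ᵀ = (1, -1, -1)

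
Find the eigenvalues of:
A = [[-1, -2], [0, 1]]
λ = -1, 1

Solve det(A - λI) = 0. For a 2×2 matrix this is λ² - (trace)λ + det = 0.
trace(A) = -1 + 1 = 0.
det(A) = (-1)*(1) - (-2)*(0) = -1 - 0 = -1.
Characteristic equation: λ² - (0)λ + (-1) = 0.
Discriminant: (0)² - 4*(-1) = 0 + 4 = 4.
Roots: λ = (0 ± √4) / 2 = -1, 1.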